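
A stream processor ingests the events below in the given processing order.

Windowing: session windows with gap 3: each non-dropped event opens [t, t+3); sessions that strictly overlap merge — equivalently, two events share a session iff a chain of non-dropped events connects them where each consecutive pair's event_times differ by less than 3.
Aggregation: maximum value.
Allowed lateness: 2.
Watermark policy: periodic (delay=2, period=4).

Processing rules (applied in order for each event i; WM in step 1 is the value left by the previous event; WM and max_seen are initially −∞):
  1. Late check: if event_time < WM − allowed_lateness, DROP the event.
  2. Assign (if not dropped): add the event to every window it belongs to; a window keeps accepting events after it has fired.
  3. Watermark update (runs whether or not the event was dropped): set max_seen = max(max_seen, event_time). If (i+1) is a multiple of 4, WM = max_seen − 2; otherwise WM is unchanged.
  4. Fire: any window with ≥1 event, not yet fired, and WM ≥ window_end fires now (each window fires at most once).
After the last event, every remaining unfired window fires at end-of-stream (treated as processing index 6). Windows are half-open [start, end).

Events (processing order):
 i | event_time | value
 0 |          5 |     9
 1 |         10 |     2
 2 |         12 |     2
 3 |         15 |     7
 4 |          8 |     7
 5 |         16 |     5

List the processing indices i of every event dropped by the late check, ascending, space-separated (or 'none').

i=0 t=5 v=9: → [5,8); WM=−∞
i=1 t=10 v=2: → [10,13); WM=−∞
i=2 t=12 v=2: → [10,15); WM=−∞
i=3 t=15 v=7: → [15,18); WM=13
i=4 t=8 v=7: DROP (t<13-2); WM=13
i=5 t=16 v=5: → [15,19); WM=13

4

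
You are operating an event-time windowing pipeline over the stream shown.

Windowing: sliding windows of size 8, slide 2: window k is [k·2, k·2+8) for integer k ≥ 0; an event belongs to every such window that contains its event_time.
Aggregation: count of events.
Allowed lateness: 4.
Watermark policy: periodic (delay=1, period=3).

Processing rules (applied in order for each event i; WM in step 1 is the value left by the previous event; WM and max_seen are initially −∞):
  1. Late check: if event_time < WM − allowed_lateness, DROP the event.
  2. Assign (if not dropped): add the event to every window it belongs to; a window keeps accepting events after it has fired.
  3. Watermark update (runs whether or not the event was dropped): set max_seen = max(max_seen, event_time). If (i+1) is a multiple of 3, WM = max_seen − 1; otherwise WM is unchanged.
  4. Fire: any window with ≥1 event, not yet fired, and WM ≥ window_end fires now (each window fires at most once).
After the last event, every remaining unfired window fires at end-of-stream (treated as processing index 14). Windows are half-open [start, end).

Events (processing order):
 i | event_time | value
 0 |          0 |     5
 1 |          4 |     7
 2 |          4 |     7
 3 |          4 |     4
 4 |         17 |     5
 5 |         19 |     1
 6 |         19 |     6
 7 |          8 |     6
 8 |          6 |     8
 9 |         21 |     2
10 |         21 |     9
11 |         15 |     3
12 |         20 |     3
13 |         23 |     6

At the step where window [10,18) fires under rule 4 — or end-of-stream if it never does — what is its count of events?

i=0 t=0 v=5: → [0,8); WM=−∞
i=1 t=4 v=7: → [4,12),[2,10),[0,8); WM=−∞
i=2 t=4 v=7: → [4,12),[2,10),[0,8); WM=3
i=3 t=4 v=4: → [4,12),[2,10),[0,8); WM=3
i=4 t=17 v=5: → [16,24),[14,22),[12,20),[10,18); WM=3
i=5 t=19 v=1: → [18,26),[16,24),[14,22),[12,20); WM=18; [0,8) fires=4 [2,10) fires=3 [4,12) fires=3 [10,18) fires=1
i=6 t=19 v=6: → [18,26),[16,24),[14,22),[12,20); WM=18
i=7 t=8 v=6: DROP (t<18-4); WM=18
i=8 t=6 v=8: DROP (t<18-4); WM=18
i=9 t=21 v=2: → [20,28),[18,26),[16,24),[14,22); WM=18
i=10 t=21 v=9: → [20,28),[18,26),[16,24),[14,22); WM=18
i=11 t=15 v=3: → [14,22),[12,20),[10,18),[8,16); WM=20; [8,16) fires=1 [12,20) fires=4
i=12 t=20 v=3: → [20,28),[18,26),[16,24),[14,22); WM=20
i=13 t=23 v=6: → [22,30),[20,28),[18,26),[16,24); WM=20

1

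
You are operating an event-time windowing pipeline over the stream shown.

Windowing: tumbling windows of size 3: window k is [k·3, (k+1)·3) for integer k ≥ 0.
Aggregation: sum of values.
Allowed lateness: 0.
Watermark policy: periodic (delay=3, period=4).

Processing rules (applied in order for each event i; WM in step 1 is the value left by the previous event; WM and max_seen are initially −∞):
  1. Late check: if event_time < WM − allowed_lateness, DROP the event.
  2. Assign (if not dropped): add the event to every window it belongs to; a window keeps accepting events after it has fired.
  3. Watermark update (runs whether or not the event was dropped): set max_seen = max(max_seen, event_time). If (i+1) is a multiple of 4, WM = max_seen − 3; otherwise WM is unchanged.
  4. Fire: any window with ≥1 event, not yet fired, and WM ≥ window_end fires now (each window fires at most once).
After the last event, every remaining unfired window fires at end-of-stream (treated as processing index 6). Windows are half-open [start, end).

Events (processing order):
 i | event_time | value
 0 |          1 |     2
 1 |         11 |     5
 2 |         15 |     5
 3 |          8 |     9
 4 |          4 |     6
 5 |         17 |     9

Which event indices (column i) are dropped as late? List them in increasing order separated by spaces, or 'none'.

4

i=0 t=1 v=2: → [0,3); WM=−∞
i=1 t=11 v=5: → [9,12); WM=−∞
i=2 t=15 v=5: → [15,18); WM=−∞
i=3 t=8 v=9: → [6,9); WM=12; [0,3) fires=2 [6,9) fires=9 [9,12) fires=5
i=4 t=4 v=6: DROP (t<12-0); WM=12
i=5 t=17 v=9: → [15,18); WM=12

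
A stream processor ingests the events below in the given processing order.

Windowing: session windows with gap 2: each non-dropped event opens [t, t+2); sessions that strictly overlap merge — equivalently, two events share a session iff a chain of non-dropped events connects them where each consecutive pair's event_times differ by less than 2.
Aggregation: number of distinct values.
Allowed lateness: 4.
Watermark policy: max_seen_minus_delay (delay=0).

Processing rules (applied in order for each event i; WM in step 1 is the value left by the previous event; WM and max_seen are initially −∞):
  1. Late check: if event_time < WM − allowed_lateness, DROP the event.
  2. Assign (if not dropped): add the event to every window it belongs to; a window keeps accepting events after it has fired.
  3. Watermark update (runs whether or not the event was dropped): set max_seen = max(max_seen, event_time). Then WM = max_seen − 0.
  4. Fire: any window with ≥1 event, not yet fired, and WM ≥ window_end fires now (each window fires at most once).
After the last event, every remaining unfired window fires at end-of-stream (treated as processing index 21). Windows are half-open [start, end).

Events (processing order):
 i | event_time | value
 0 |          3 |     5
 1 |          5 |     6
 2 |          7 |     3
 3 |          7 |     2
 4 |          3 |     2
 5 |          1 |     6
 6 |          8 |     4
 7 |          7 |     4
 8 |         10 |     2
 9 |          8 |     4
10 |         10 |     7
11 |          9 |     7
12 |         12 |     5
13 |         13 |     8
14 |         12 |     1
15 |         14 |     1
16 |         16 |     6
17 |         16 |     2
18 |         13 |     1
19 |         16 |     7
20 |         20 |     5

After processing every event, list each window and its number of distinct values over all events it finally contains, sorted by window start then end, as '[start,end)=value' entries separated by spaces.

i=0 t=3 v=5: → [3,5); WM=3
i=1 t=5 v=6: → [5,7); WM=5
i=2 t=7 v=3: → [7,9); WM=7
i=3 t=7 v=2: → [7,9); WM=7
i=4 t=3 v=2: → [3,5); WM=7
i=5 t=1 v=6: DROP (t<7-4); WM=7
i=6 t=8 v=4: → [7,10); WM=8
i=7 t=7 v=4: → [7,10); WM=8
i=8 t=10 v=2: → [10,12); WM=10
i=9 t=8 v=4: → [7,10); WM=10
i=10 t=10 v=7: → [10,12); WM=10
i=11 t=9 v=7: → [7,12); WM=10
i=12 t=12 v=5: → [12,14); WM=12
i=13 t=13 v=8: → [12,15); WM=13
i=14 t=12 v=1: → [12,15); WM=13
i=15 t=14 v=1: → [12,16); WM=14
i=16 t=16 v=6: → [16,18); WM=16
i=17 t=16 v=2: → [16,18); WM=16
i=18 t=13 v=1: → [12,16); WM=16
i=19 t=16 v=7: → [16,18); WM=16
i=20 t=20 v=5: → [20,22); WM=20

[3,5)=2 [5,7)=1 [7,12)=4 [12,16)=3 [16,18)=3 [20,22)=1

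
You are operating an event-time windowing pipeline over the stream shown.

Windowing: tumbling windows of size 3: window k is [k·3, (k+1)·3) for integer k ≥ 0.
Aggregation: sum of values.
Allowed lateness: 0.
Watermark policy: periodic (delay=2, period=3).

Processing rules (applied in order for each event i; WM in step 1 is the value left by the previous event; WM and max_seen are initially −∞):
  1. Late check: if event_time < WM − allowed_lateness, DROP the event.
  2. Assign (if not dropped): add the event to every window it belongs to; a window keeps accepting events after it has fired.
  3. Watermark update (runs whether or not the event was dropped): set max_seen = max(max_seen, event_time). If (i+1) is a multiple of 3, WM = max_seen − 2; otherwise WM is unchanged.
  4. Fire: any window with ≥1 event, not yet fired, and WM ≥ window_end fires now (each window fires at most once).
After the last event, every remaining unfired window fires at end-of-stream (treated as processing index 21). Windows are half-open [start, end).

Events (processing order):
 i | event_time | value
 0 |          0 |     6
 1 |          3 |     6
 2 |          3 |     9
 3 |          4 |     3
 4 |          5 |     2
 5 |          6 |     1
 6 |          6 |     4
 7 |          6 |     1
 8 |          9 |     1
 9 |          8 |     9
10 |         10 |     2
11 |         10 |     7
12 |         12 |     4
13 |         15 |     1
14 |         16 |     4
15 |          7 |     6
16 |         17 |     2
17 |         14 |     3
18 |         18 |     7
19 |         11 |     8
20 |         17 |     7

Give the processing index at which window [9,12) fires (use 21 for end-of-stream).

14

i=0 t=0 v=6: → [0,3); WM=−∞
i=1 t=3 v=6: → [3,6); WM=−∞
i=2 t=3 v=9: → [3,6); WM=1
i=3 t=4 v=3: → [3,6); WM=1
i=4 t=5 v=2: → [3,6); WM=1
i=5 t=6 v=1: → [6,9); WM=4; [0,3) fires=6
i=6 t=6 v=4: → [6,9); WM=4
i=7 t=6 v=1: → [6,9); WM=4
i=8 t=9 v=1: → [9,12); WM=7; [3,6) fires=20
i=9 t=8 v=9: → [6,9); WM=7
i=10 t=10 v=2: → [9,12); WM=7
i=11 t=10 v=7: → [9,12); WM=8
i=12 t=12 v=4: → [12,15); WM=8
i=13 t=15 v=1: → [15,18); WM=8
i=14 t=16 v=4: → [15,18); WM=14; [6,9) fires=15 [9,12) fires=10
i=15 t=7 v=6: DROP (t<14-0); WM=14
i=16 t=17 v=2: → [15,18); WM=14
i=17 t=14 v=3: → [12,15); WM=15; [12,15) fires=7
i=18 t=18 v=7: → [18,21); WM=15
i=19 t=11 v=8: DROP (t<15-0); WM=15
i=20 t=17 v=7: → [15,18); WM=16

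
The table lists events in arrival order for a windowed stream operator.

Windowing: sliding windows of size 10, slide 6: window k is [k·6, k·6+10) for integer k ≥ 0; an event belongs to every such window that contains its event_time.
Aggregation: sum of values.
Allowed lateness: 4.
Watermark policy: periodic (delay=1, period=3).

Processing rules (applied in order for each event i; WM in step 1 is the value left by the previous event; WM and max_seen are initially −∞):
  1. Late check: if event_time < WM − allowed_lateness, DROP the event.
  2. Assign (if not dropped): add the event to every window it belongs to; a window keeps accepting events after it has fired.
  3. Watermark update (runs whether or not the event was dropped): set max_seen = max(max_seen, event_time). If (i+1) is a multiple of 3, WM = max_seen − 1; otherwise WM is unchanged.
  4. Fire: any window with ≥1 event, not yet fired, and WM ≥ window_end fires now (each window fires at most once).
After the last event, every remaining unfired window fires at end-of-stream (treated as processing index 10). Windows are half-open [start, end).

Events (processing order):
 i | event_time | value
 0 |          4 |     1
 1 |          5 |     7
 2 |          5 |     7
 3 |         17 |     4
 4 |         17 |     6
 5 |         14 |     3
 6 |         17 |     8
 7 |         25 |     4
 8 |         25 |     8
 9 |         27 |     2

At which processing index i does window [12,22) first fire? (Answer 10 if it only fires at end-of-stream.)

8

i=0 t=4 v=1: → [0,10); WM=−∞
i=1 t=5 v=7: → [0,10); WM=−∞
i=2 t=5 v=7: → [0,10); WM=4
i=3 t=17 v=4: → [12,22); WM=4
i=4 t=17 v=6: → [12,22); WM=4
i=5 t=14 v=3: → [12,22),[6,16); WM=16; [0,10) fires=15 [6,16) fires=3
i=6 t=17 v=8: → [12,22); WM=16
i=7 t=25 v=4: → [24,34),[18,28); WM=16
i=8 t=25 v=8: → [24,34),[18,28); WM=24; [12,22) fires=21
i=9 t=27 v=2: → [24,34),[18,28); WM=24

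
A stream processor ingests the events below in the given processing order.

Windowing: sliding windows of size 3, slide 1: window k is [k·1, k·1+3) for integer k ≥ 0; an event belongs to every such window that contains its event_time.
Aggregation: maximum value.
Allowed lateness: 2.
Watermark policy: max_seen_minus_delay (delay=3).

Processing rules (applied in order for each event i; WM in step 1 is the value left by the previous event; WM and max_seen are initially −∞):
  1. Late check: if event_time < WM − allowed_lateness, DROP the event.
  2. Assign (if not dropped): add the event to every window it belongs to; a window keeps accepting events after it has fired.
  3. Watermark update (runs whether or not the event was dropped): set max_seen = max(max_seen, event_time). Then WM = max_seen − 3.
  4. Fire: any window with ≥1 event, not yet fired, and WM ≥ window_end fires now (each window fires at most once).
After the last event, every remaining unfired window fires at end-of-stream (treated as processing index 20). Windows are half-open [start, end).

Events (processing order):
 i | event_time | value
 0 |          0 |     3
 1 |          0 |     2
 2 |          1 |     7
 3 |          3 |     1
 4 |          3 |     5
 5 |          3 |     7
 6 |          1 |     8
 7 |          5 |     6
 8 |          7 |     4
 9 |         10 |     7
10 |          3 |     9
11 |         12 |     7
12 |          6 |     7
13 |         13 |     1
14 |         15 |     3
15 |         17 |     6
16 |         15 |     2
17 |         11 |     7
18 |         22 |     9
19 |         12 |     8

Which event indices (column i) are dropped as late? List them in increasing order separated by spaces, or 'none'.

i=0 t=0 v=3: → [0,3); WM=-3
i=1 t=0 v=2: → [0,3); WM=-3
i=2 t=1 v=7: → [1,4),[0,3); WM=-2
i=3 t=3 v=1: → [3,6),[2,5),[1,4); WM=0
i=4 t=3 v=5: → [3,6),[2,5),[1,4); WM=0
i=5 t=3 v=7: → [3,6),[2,5),[1,4); WM=0
i=6 t=1 v=8: → [1,4),[0,3); WM=0
i=7 t=5 v=6: → [5,8),[4,7),[3,6); WM=2
i=8 t=7 v=4: → [7,10),[6,9),[5,8); WM=4; [0,3) fires=8 [1,4) fires=8
i=9 t=10 v=7: → [10,13),[9,12),[8,11); WM=7; [2,5) fires=7 [3,6) fires=7 [4,7) fires=6
i=10 t=3 v=9: DROP (t<7-2); WM=7
i=11 t=12 v=7: → [12,15),[11,14),[10,13); WM=9; [5,8) fires=6 [6,9) fires=4
i=12 t=6 v=7: DROP (t<9-2); WM=9
i=13 t=13 v=1: → [13,16),[12,15),[11,14); WM=10; [7,10) fires=4
i=14 t=15 v=3: → [15,18),[14,17),[13,16); WM=12; [8,11) fires=7 [9,12) fires=7
i=15 t=17 v=6: → [17,20),[16,19),[15,18); WM=14; [10,13) fires=7 [11,14) fires=7
i=16 t=15 v=2: → [15,18),[14,17),[13,16); WM=14
i=17 t=11 v=7: DROP (t<14-2); WM=14
i=18 t=22 v=9: → [22,25),[21,24),[20,23); WM=19; [12,15) fires=7 [13,16) fires=3 [14,17) fires=3 [15,18) fires=6 [16,19) fires=6
i=19 t=12 v=8: DROP (t<19-2); WM=19

10 12 17 19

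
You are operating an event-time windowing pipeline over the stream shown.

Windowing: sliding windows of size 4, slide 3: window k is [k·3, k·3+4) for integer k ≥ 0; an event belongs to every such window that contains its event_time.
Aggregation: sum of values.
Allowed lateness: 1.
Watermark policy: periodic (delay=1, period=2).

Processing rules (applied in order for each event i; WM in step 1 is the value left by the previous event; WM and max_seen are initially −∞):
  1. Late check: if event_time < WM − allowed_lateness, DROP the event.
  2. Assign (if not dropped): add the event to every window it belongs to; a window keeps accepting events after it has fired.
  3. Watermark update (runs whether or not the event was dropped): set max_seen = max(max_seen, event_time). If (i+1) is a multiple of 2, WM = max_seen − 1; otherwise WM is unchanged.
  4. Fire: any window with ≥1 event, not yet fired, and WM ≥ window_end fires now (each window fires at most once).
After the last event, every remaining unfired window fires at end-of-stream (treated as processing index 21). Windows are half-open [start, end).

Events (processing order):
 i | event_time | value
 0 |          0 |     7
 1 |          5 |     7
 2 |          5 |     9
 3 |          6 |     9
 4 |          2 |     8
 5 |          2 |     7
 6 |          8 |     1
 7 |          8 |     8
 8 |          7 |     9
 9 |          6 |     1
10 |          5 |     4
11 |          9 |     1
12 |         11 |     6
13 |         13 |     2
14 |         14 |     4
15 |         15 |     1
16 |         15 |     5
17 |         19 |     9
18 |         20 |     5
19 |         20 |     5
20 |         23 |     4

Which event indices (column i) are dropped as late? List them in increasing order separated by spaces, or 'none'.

4 5 10

i=0 t=0 v=7: → [0,4); WM=−∞
i=1 t=5 v=7: → [3,7); WM=4; [0,4) fires=7
i=2 t=5 v=9: → [3,7); WM=4
i=3 t=6 v=9: → [6,10),[3,7); WM=5
i=4 t=2 v=8: DROP (t<5-1); WM=5
i=5 t=2 v=7: DROP (t<5-1); WM=5
i=6 t=8 v=1: → [6,10); WM=5
i=7 t=8 v=8: → [6,10); WM=7; [3,7) fires=25
i=8 t=7 v=9: → [6,10); WM=7
i=9 t=6 v=1: → [6,10),[3,7); WM=7
i=10 t=5 v=4: DROP (t<7-1); WM=7
i=11 t=9 v=1: → [9,13),[6,10); WM=8
i=12 t=11 v=6: → [9,13); WM=8
i=13 t=13 v=2: → [12,16); WM=12; [6,10) fires=29
i=14 t=14 v=4: → [12,16); WM=12
i=15 t=15 v=1: → [15,19),[12,16); WM=14; [9,13) fires=7
i=16 t=15 v=5: → [15,19),[12,16); WM=14
i=17 t=19 v=9: → [18,22); WM=18; [12,16) fires=12
i=18 t=20 v=5: → [18,22); WM=18
i=19 t=20 v=5: → [18,22); WM=19; [15,19) fires=6
i=20 t=23 v=4: → [21,25); WM=19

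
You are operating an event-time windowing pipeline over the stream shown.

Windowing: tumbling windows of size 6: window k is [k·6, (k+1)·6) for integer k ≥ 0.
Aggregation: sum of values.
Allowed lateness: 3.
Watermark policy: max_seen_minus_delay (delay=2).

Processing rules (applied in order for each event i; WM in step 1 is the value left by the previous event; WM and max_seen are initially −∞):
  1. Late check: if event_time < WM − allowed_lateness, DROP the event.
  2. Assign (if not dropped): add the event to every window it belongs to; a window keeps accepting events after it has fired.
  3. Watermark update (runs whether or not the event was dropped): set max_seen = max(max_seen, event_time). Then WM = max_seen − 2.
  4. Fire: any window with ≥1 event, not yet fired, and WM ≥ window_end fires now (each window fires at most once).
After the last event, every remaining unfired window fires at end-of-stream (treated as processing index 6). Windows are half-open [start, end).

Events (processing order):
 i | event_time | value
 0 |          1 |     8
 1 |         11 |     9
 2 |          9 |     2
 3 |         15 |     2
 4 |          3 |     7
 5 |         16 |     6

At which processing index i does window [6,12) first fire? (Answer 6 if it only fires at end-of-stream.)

i=0 t=1 v=8: → [0,6); WM=-1
i=1 t=11 v=9: → [6,12); WM=9; [0,6) fires=8
i=2 t=9 v=2: → [6,12); WM=9
i=3 t=15 v=2: → [12,18); WM=13; [6,12) fires=11
i=4 t=3 v=7: DROP (t<13-3); WM=13
i=5 t=16 v=6: → [12,18); WM=14

3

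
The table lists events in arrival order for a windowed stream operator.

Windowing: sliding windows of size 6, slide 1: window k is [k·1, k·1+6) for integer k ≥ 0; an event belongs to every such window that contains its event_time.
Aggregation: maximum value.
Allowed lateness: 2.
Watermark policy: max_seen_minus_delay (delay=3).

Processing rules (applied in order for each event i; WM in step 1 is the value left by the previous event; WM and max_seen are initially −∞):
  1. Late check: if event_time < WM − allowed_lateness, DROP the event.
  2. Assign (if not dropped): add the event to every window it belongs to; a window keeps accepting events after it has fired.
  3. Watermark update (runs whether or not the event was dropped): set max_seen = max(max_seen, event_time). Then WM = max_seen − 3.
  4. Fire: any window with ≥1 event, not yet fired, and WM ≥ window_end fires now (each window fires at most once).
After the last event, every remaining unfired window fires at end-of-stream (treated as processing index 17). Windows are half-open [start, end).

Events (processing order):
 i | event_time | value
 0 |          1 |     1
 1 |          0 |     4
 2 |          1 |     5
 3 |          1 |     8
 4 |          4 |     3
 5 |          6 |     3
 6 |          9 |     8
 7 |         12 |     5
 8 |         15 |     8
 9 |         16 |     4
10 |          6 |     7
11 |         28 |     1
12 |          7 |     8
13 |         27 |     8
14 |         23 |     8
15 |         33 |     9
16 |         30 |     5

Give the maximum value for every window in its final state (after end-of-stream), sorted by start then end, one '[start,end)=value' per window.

i=0 t=1 v=1: → [1,7),[0,6); WM=-2
i=1 t=0 v=4: → [0,6); WM=-2
i=2 t=1 v=5: → [1,7),[0,6); WM=-2
i=3 t=1 v=8: → [1,7),[0,6); WM=-2
i=4 t=4 v=3: → [4,10),[3,9),[2,8),[1,7),[0,6); WM=1
i=5 t=6 v=3: → [6,12),[5,11),[4,10),[3,9),[2,8),[1,7); WM=3
i=6 t=9 v=8: → [9,15),[8,14),[7,13),[6,12),[5,11),[4,10); WM=6; [0,6) fires=8
i=7 t=12 v=5: → [12,18),[11,17),[10,16),[9,15),[8,14),[7,13); WM=9; [1,7) fires=8 [2,8) fires=3 [3,9) fires=3
i=8 t=15 v=8: → [15,21),[14,20),[13,19),[12,18),[11,17),[10,16); WM=12; [4,10) fires=8 [5,11) fires=8 [6,12) fires=8
i=9 t=16 v=4: → [16,22),[15,21),[14,20),[13,19),[12,18),[11,17); WM=13; [7,13) fires=8
i=10 t=6 v=7: DROP (t<13-2); WM=13
i=11 t=28 v=1: → [28,34),[27,33),[26,32),[25,31),[24,30),[23,29); WM=25; [8,14) fires=8 [9,15) fires=8 [10,16) fires=8 [11,17) fires=8 [12,18) fires=8 [13,19) fires=8 [14,20) fires=8 [15,21) fires=8 [16,22) fires=4
i=12 t=7 v=8: DROP (t<25-2); WM=25
i=13 t=27 v=8: → [27,33),[26,32),[25,31),[24,30),[23,29),[22,28); WM=25
i=14 t=23 v=8: → [23,29),[22,28),[21,27),[20,26),[19,25),[18,24); WM=25; [18,24) fires=8 [19,25) fires=8
i=15 t=33 v=9: → [33,39),[32,38),[31,37),[30,36),[29,35),[28,34); WM=30; [20,26) fires=8 [21,27) fires=8 [22,28) fires=8 [23,29) fires=8 [24,30) fires=8
i=16 t=30 v=5: → [30,36),[29,35),[28,34),[27,33),[26,32),[25,31); WM=30

[0,6)=8 [1,7)=8 [2,8)=3 [3,9)=3 [4,10)=8 [5,11)=8 [6,12)=8 [7,13)=8 [8,14)=8 [9,15)=8 [10,16)=8 [11,17)=8 [12,18)=8 [13,19)=8 [14,20)=8 [15,21)=8 [16,22)=4 [18,24)=8 [19,25)=8 [20,26)=8 [21,27)=8 [22,28)=8 [23,29)=8 [24,30)=8 [25,31)=8 [26,32)=8 [27,33)=8 [28,34)=9 [29,35)=9 [30,36)=9 [31,37)=9 [32,38)=9 [33,39)=9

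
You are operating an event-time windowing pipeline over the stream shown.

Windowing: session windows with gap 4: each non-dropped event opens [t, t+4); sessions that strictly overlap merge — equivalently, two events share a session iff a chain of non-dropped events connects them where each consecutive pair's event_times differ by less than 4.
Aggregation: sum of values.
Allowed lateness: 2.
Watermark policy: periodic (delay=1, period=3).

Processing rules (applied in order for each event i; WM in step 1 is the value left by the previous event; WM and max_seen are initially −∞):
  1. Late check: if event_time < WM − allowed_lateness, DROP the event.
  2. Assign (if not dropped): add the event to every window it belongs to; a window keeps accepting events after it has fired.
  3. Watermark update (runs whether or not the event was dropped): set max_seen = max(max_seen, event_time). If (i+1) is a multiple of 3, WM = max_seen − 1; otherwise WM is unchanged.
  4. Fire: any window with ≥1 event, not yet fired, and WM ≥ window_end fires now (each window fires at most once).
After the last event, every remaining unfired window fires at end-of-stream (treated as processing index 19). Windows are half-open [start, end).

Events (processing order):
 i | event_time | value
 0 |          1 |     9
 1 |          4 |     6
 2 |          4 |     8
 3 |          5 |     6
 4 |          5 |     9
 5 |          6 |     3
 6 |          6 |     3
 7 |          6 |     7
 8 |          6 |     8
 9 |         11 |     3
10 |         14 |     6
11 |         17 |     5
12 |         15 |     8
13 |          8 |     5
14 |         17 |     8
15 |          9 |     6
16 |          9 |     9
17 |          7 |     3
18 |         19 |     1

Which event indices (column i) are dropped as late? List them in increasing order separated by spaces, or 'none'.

i=0 t=1 v=9: → [1,5); WM=−∞
i=1 t=4 v=6: → [1,8); WM=−∞
i=2 t=4 v=8: → [1,8); WM=3
i=3 t=5 v=6: → [1,9); WM=3
i=4 t=5 v=9: → [1,9); WM=3
i=5 t=6 v=3: → [1,10); WM=5
i=6 t=6 v=3: → [1,10); WM=5
i=7 t=6 v=7: → [1,10); WM=5
i=8 t=6 v=8: → [1,10); WM=5
i=9 t=11 v=3: → [11,15); WM=5
i=10 t=14 v=6: → [11,18); WM=5
i=11 t=17 v=5: → [11,21); WM=16
i=12 t=15 v=8: → [11,21); WM=16
i=13 t=8 v=5: DROP (t<16-2); WM=16
i=14 t=17 v=8: → [11,21); WM=16
i=15 t=9 v=6: DROP (t<16-2); WM=16
i=16 t=9 v=9: DROP (t<16-2); WM=16
i=17 t=7 v=3: DROP (t<16-2); WM=16
i=18 t=19 v=1: → [11,23); WM=16

13 15 16 17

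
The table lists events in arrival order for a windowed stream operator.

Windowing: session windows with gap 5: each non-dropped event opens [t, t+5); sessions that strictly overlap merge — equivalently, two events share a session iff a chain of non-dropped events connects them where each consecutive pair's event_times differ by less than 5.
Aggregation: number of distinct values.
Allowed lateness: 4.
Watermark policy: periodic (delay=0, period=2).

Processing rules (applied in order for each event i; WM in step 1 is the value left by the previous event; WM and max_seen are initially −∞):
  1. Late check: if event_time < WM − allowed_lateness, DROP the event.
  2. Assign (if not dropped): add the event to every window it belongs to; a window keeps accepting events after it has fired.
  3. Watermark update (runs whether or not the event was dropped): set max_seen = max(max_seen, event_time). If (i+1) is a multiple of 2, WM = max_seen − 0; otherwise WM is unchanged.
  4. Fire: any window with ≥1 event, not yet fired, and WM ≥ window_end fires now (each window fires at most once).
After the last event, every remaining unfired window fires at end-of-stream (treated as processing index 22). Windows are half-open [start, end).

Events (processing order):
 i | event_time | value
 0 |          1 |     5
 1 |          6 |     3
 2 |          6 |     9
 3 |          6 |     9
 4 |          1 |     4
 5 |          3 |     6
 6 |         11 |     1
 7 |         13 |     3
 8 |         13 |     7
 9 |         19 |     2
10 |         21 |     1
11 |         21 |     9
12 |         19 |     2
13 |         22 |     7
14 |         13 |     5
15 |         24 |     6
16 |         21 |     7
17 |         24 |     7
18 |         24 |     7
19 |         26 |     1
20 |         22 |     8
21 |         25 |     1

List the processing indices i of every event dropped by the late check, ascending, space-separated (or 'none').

i=0 t=1 v=5: → [1,6); WM=−∞
i=1 t=6 v=3: → [6,11); WM=6
i=2 t=6 v=9: → [6,11); WM=6
i=3 t=6 v=9: → [6,11); WM=6
i=4 t=1 v=4: DROP (t<6-4); WM=6
i=5 t=3 v=6: → [1,11); WM=6
i=6 t=11 v=1: → [11,16); WM=6
i=7 t=13 v=3: → [11,18); WM=13
i=8 t=13 v=7: → [11,18); WM=13
i=9 t=19 v=2: → [19,24); WM=19
i=10 t=21 v=1: → [19,26); WM=19
i=11 t=21 v=9: → [19,26); WM=21
i=12 t=19 v=2: → [19,26); WM=21
i=13 t=22 v=7: → [19,27); WM=22
i=14 t=13 v=5: DROP (t<22-4); WM=22
i=15 t=24 v=6: → [19,29); WM=24
i=16 t=21 v=7: → [19,29); WM=24
i=17 t=24 v=7: → [19,29); WM=24
i=18 t=24 v=7: → [19,29); WM=24
i=19 t=26 v=1: → [19,31); WM=26
i=20 t=22 v=8: → [19,31); WM=26
i=21 t=25 v=1: → [19,31); WM=26

4 14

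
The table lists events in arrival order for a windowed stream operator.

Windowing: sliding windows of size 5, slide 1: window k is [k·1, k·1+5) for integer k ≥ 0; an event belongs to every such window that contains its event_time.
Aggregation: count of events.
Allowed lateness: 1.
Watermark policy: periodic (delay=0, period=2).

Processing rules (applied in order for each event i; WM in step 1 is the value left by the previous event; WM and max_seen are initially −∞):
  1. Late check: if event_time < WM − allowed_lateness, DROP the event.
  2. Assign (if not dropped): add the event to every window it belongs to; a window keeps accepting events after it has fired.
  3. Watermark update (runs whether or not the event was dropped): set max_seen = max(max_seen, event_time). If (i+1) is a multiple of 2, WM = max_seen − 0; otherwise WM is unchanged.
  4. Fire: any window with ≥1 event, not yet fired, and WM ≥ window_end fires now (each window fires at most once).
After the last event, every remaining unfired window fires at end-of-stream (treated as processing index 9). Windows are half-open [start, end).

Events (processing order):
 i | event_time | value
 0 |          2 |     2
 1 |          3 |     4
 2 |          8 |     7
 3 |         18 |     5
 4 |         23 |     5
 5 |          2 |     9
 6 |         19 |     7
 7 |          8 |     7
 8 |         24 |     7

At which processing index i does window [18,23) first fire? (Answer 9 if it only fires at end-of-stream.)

i=0 t=2 v=2: → [2,7),[1,6),[0,5); WM=−∞
i=1 t=3 v=4: → [3,8),[2,7),[1,6),[0,5); WM=3
i=2 t=8 v=7: → [8,13),[7,12),[6,11),[5,10),[4,9); WM=3
i=3 t=18 v=5: → [18,23),[17,22),[16,21),[15,20),[14,19); WM=18; [0,5) fires=2 [1,6) fires=2 [2,7) fires=2 [3,8) fires=1 [4,9) fires=1 [5,10) fires=1 [6,11) fires=1 [7,12) fires=1 [8,13) fires=1
i=4 t=23 v=5: → [23,28),[22,27),[21,26),[20,25),[19,24); WM=18
i=5 t=2 v=9: DROP (t<18-1); WM=23; [14,19) fires=1 [15,20) fires=1 [16,21) fires=1 [17,22) fires=1 [18,23) fires=1
i=6 t=19 v=7: DROP (t<23-1); WM=23
i=7 t=8 v=7: DROP (t<23-1); WM=23
i=8 t=24 v=7: → [24,29),[23,28),[22,27),[21,26),[20,25); WM=23

5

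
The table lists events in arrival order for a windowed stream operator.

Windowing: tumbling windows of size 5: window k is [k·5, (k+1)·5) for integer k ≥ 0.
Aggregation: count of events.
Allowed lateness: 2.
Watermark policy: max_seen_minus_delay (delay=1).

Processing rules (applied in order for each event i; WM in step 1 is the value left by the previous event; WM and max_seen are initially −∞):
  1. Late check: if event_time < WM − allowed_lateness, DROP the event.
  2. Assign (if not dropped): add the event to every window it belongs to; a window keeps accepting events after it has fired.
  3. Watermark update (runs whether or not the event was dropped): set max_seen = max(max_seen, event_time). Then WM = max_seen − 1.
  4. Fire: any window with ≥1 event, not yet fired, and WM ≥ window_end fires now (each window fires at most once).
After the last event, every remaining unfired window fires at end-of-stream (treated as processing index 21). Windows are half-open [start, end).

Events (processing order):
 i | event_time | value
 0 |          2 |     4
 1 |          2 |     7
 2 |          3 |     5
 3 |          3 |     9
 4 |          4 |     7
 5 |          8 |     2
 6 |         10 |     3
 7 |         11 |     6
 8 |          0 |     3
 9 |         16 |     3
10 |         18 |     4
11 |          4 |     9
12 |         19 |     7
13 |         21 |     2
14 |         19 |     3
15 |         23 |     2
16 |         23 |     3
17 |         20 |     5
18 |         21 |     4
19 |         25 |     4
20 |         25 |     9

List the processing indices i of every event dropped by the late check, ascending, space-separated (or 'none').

8 11

i=0 t=2 v=4: → [0,5); WM=1
i=1 t=2 v=7: → [0,5); WM=1
i=2 t=3 v=5: → [0,5); WM=2
i=3 t=3 v=9: → [0,5); WM=2
i=4 t=4 v=7: → [0,5); WM=3
i=5 t=8 v=2: → [5,10); WM=7; [0,5) fires=5
i=6 t=10 v=3: → [10,15); WM=9
i=7 t=11 v=6: → [10,15); WM=10; [5,10) fires=1
i=8 t=0 v=3: DROP (t<10-2); WM=10
i=9 t=16 v=3: → [15,20); WM=15; [10,15) fires=2
i=10 t=18 v=4: → [15,20); WM=17
i=11 t=4 v=9: DROP (t<17-2); WM=17
i=12 t=19 v=7: → [15,20); WM=18
i=13 t=21 v=2: → [20,25); WM=20; [15,20) fires=3
i=14 t=19 v=3: → [15,20); WM=20
i=15 t=23 v=2: → [20,25); WM=22
i=16 t=23 v=3: → [20,25); WM=22
i=17 t=20 v=5: → [20,25); WM=22
i=18 t=21 v=4: → [20,25); WM=22
i=19 t=25 v=4: → [25,30); WM=24
i=20 t=25 v=9: → [25,30); WM=24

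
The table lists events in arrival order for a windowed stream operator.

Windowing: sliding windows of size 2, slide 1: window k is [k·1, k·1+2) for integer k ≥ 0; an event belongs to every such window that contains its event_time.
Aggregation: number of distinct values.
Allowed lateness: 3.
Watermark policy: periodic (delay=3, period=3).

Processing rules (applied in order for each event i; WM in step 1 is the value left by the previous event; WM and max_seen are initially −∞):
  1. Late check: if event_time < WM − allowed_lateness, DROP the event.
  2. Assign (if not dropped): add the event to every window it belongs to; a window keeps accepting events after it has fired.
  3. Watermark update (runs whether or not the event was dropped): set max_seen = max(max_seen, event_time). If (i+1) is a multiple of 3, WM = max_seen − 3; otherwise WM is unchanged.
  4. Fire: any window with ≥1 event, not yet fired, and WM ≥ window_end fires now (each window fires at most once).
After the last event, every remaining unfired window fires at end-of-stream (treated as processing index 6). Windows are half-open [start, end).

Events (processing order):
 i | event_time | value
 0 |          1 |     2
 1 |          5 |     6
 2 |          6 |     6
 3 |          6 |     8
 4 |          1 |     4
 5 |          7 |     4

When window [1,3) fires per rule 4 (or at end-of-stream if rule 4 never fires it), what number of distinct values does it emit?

1

i=0 t=1 v=2: → [1,3),[0,2); WM=−∞
i=1 t=5 v=6: → [5,7),[4,6); WM=−∞
i=2 t=6 v=6: → [6,8),[5,7); WM=3; [0,2) fires=1 [1,3) fires=1
i=3 t=6 v=8: → [6,8),[5,7); WM=3
i=4 t=1 v=4: → [1,3),[0,2); WM=3
i=5 t=7 v=4: → [7,9),[6,8); WM=4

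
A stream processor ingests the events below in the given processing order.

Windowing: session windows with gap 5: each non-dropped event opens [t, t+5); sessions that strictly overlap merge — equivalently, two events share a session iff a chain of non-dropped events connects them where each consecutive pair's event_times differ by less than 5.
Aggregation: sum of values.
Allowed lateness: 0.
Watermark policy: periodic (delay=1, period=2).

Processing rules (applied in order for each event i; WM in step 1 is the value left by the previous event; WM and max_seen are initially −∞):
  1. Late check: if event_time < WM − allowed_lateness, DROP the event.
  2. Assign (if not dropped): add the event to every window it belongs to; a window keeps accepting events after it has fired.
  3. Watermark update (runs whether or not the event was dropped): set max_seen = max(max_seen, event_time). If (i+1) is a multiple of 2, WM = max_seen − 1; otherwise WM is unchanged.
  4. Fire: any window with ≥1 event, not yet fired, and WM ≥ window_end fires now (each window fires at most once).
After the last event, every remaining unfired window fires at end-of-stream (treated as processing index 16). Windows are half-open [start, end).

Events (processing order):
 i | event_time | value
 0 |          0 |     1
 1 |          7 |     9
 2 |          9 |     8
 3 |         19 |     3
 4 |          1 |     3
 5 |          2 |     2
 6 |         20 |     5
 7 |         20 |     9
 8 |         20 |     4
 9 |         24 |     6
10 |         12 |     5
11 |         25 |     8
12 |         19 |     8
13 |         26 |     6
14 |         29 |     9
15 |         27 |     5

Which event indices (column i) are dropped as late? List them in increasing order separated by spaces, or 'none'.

i=0 t=0 v=1: → [0,5); WM=−∞
i=1 t=7 v=9: → [7,12); WM=6
i=2 t=9 v=8: → [7,14); WM=6
i=3 t=19 v=3: → [19,24); WM=18
i=4 t=1 v=3: DROP (t<18-0); WM=18
i=5 t=2 v=2: DROP (t<18-0); WM=18
i=6 t=20 v=5: → [19,25); WM=18
i=7 t=20 v=9: → [19,25); WM=19
i=8 t=20 v=4: → [19,25); WM=19
i=9 t=24 v=6: → [19,29); WM=23
i=10 t=12 v=5: DROP (t<23-0); WM=23
i=11 t=25 v=8: → [19,30); WM=24
i=12 t=19 v=8: DROP (t<24-0); WM=24
i=13 t=26 v=6: → [19,31); WM=25
i=14 t=29 v=9: → [19,34); WM=25
i=15 t=27 v=5: → [19,34); WM=28

4 5 10 12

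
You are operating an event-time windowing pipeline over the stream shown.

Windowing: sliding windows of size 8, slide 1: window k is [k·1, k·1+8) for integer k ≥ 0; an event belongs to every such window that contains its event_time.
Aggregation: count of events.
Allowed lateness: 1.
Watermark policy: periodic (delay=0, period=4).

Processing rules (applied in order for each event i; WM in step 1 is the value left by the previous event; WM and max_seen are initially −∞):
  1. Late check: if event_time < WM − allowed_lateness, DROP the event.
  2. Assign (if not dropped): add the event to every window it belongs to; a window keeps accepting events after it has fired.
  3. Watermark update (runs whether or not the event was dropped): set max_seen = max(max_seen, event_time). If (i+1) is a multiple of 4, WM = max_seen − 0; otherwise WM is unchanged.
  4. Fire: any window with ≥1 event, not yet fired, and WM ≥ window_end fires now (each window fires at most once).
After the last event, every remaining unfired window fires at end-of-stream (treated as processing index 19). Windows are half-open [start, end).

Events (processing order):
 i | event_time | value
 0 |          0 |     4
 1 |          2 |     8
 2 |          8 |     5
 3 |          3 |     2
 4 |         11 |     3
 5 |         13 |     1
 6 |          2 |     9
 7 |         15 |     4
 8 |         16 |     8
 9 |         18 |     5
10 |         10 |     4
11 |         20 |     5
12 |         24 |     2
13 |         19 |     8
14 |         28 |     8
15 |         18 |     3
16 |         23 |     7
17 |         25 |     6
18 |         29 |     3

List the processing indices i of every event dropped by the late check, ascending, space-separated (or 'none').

i=0 t=0 v=4: → [0,8); WM=−∞
i=1 t=2 v=8: → [2,10),[1,9),[0,8); WM=−∞
i=2 t=8 v=5: → [8,16),[7,15),[6,14),[5,13),[4,12),[3,11),[2,10),[1,9); WM=−∞
i=3 t=3 v=2: → [3,11),[2,10),[1,9),[0,8); WM=8; [0,8) fires=3
i=4 t=11 v=3: → [11,19),[10,18),[9,17),[8,16),[7,15),[6,14),[5,13),[4,12); WM=8
i=5 t=13 v=1: → [13,21),[12,20),[11,19),[10,18),[9,17),[8,16),[7,15),[6,14); WM=8
i=6 t=2 v=9: DROP (t<8-1); WM=8
i=7 t=15 v=4: → [15,23),[14,22),[13,21),[12,20),[11,19),[10,18),[9,17),[8,16); WM=15; [1,9) fires=3 [2,10) fires=3 [3,11) fires=2 [4,12) fires=2 [5,13) fires=2 [6,14) fires=3 [7,15) fires=3
i=8 t=16 v=8: → [16,24),[15,23),[14,22),[13,21),[12,20),[11,19),[10,18),[9,17); WM=15
i=9 t=18 v=5: → [18,26),[17,25),[16,24),[15,23),[14,22),[13,21),[12,20),[11,19); WM=15
i=10 t=10 v=4: DROP (t<15-1); WM=15
i=11 t=20 v=5: → [20,28),[19,27),[18,26),[17,25),[16,24),[15,23),[14,22),[13,21); WM=20; [8,16) fires=4 [9,17) fires=4 [10,18) fires=4 [11,19) fires=5 [12,20) fires=4
i=12 t=24 v=2: → [24,32),[23,31),[22,30),[21,29),[20,28),[19,27),[18,26),[17,25); WM=20
i=13 t=19 v=8: → [19,27),[18,26),[17,25),[16,24),[15,23),[14,22),[13,21),[12,20); WM=20
i=14 t=28 v=8: → [28,36),[27,35),[26,34),[25,33),[24,32),[23,31),[22,30),[21,29); WM=20
i=15 t=18 v=3: DROP (t<20-1); WM=28; [13,21) fires=6 [14,22) fires=5 [15,23) fires=5 [16,24) fires=4 [17,25) fires=4 [18,26) fires=4 [19,27) fires=3 [20,28) fires=2
i=16 t=23 v=7: DROP (t<28-1); WM=28
i=17 t=25 v=6: DROP (t<28-1); WM=28
i=18 t=29 v=3: → [29,37),[28,36),[27,35),[26,34),[25,33),[24,32),[23,31),[22,30); WM=28

6 10 15 16 17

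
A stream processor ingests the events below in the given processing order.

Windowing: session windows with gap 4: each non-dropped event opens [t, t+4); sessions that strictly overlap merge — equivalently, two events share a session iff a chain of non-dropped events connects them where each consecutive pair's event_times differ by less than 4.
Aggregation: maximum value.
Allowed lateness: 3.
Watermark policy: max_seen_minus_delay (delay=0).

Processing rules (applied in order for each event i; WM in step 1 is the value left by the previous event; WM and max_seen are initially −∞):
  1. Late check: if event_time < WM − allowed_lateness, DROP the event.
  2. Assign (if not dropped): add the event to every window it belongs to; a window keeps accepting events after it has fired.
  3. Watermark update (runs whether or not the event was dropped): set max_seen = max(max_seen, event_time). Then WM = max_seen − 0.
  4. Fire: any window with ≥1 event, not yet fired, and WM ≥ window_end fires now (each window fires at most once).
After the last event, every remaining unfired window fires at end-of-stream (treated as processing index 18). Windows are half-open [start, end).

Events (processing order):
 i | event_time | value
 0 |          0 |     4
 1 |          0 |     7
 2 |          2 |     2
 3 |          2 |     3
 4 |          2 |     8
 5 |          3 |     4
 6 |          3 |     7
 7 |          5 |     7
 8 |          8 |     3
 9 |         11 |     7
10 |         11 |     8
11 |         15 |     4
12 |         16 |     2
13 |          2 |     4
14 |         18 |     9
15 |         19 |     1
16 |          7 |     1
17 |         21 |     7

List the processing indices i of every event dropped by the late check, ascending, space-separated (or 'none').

i=0 t=0 v=4: → [0,4); WM=0
i=1 t=0 v=7: → [0,4); WM=0
i=2 t=2 v=2: → [0,6); WM=2
i=3 t=2 v=3: → [0,6); WM=2
i=4 t=2 v=8: → [0,6); WM=2
i=5 t=3 v=4: → [0,7); WM=3
i=6 t=3 v=7: → [0,7); WM=3
i=7 t=5 v=7: → [0,9); WM=5
i=8 t=8 v=3: → [0,12); WM=8
i=9 t=11 v=7: → [0,15); WM=11
i=10 t=11 v=8: → [0,15); WM=11
i=11 t=15 v=4: → [15,19); WM=15
i=12 t=16 v=2: → [15,20); WM=16
i=13 t=2 v=4: DROP (t<16-3); WM=16
i=14 t=18 v=9: → [15,22); WM=18
i=15 t=19 v=1: → [15,23); WM=19
i=16 t=7 v=1: DROP (t<19-3); WM=19
i=17 t=21 v=7: → [15,25); WM=21

13 16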